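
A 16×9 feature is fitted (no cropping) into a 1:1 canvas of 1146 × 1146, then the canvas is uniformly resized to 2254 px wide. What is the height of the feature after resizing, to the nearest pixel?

1268 px

Fitted into 1146×1146, the feature spans the width; its height is 1146 × 9/16 ≈ 644.62 px.
Resizing to 2254 px wide multiplies everything by 1.9668: 644.62 → 1267.88 px.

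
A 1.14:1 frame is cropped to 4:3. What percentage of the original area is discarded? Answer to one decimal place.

14.5%

4:3 is wider than 1.14:1, so the crop keeps the full width and trims the height.
Fraction kept = (1.140)/(1.333) ≈ 85.50%, so 14.50% is lost.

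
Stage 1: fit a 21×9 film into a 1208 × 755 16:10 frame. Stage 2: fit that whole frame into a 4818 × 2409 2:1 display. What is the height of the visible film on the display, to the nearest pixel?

First fit — 21×9 into 1208×755 spans the width: 1208.00 × 517.71.
Second fit — the 16:10 canvas into 4818×2409 spans the height: 3854.40 × 2409.00 (×3.1907 from 1208×755).
Applying the same ×3.1907: 517.71 → 1651.89.

1652 px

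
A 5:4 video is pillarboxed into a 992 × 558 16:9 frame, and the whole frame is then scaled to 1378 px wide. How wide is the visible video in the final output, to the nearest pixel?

At 992×558 the video is height-limited, so width = 558 × 5/4 ≈ 697.50 px.
Resizing to 1378 px wide multiplies everything by 1.3891: 697.50 → 968.91 px.

969 px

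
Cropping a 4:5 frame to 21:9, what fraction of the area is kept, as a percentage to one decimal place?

34.3%

The width stays; only height is cut (since 21:9 is wider than 4:5).
Fraction kept = (0.800)/(2.333) ≈ 34.29%.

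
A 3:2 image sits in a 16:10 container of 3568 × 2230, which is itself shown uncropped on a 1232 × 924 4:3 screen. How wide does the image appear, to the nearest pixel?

1155 px

Inside the 3568×2230 canvas the image is height-limited at 3345.00 × 2230.00.
16:10 in 1232×924: fills the width, so the intermediate becomes 1232.00 × 770.00 — a scale of ×0.3453.
The image scales with it: width 3345.00 × 0.3453 ≈ 1155.00.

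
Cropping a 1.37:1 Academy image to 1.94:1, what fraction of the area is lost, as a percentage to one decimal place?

29.4%

The width stays; only height is cut (since 1.94:1 is wider than 1.37:1 Academy).
Area ratio = (1.370)/(1.940) = 70.62%; the remaining 29.38% is cropped out.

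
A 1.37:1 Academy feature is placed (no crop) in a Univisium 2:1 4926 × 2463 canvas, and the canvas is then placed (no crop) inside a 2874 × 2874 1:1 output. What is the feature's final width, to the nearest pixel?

1969 px

Inside the 4926×2463 canvas the feature is height-limited at 3374.31 × 2463.00.
Second fit — the Univisium 2:1 canvas into 2874×2874 spans the width: 2874.00 × 1437.00 (×0.5834 from 4926×2463).
So the feature's width is 3374.31 × 0.5834 ≈ 1968.69.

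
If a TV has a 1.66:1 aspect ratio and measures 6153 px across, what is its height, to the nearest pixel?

3707 px

6153 / 1.660 = 3706.63.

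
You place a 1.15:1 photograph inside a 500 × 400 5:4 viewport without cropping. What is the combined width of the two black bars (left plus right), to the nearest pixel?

Since 1.150 < 1.250, the photograph is height-limited.
That makes the image 460.00 px wide (400 × 1.150).
500 − 460.00 = 40.00 px of bars.

40 px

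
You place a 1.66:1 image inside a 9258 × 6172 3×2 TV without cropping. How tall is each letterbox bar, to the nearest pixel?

297 px

Since 1.660 > 1.500, the image is width-limited.
Content height = 9258 / 1.660 ≈ 5577.11 px.
6172 − 5577.11 = 594.89 px of bars (297.45 each).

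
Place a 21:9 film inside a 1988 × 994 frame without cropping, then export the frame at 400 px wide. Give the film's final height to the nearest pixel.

Fitted into 1988×994, the film spans the width; its height is 1988 × 9/21 ≈ 852.00 px.
Scaling 1988 → 400 is ×0.2012, so the height becomes 852.00 × 0.2012 ≈ 171.43 px.

171 px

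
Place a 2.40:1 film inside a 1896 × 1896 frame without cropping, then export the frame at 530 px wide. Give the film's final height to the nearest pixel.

In the 1896×1896 frame the film fills the width: height = 1896 / 2.400 ≈ 790.00 px.
Resizing to 530 px wide multiplies everything by 0.2795: 790.00 → 220.83 px.

221 px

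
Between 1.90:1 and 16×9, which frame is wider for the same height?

1.9 and 16×9 = 1.778; 1.9 > 1.778.

1.90:1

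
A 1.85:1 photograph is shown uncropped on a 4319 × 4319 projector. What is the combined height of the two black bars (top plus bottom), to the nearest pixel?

1.85:1 is wider than 1:1, so it spans the full width.
That makes the image 2334.59 px tall (4319 / 1.850).
Black = 4319 − 2334.59 = 1984.41 px.

1984 px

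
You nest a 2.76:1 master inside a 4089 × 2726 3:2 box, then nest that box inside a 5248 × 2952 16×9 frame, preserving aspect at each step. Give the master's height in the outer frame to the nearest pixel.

2.76:1 in 4089×2726: fills the width, so the master is 4089.00 × 1481.52.
3:2 in 5248×2952: fills the height, so the intermediate becomes 4428.00 × 2952.00 — a scale of ×1.0829.
So the master's height is 1481.52 × 1.0829 ≈ 1604.35.

1604 px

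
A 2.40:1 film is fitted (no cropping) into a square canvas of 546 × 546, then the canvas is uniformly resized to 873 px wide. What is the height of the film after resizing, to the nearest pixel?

364 px

In the 546×546 frame the film fills the width: height = 546 / 2.400 ≈ 227.50 px.
Scaling 546 → 873 is ×1.5989, so the height becomes 227.50 × 1.5989 ≈ 363.75 px.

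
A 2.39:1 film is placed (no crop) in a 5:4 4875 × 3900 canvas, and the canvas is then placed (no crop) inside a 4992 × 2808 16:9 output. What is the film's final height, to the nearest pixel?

First fit — 2.39:1 into 4875×3900 spans the width: 4875.00 × 2039.75.
Second fit — the 5:4 canvas into 4992×2808 spans the height: 3510.00 × 2808.00 (×0.7200 from 4875×3900).
So the film's height is 2039.75 × 0.7200 ≈ 1468.62.

1469 px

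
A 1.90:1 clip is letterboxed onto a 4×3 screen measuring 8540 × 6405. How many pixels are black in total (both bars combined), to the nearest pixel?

16313647 pixels

1.90:1 (1.900) > 4×3 (1.333), so the clip fills the width.
The clip is 8540 / 1.900 ≈ 4494.7368 px tall.
Black = 6405 − 4494.7368 = 1910.2632 px.
Across the 8540-px span: 1910.2632 × 8540 ≈ 16313647 px.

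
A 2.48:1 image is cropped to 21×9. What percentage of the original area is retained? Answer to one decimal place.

The height stays; only width is cut (since 21×9 is narrower than 2.48:1).
Fraction kept = (2.333)/(2.480) ≈ 94.09%.

94.1%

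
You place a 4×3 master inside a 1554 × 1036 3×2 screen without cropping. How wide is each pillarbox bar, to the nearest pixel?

Since 1.333 < 1.500, the master is height-limited.
That makes the image 1381.33 px wide (1036 × 4/3).
1554 − 1381.33 = 172.67 px of bars (86.33 each).

86 px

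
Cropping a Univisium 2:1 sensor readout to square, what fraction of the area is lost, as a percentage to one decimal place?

square is narrower than Univisium 2:1, so the crop keeps the full height and trims the width.
Area ratio = (1.000)/(2.000) = 50.00%; the remaining 50.00% is cropped out.

50.0%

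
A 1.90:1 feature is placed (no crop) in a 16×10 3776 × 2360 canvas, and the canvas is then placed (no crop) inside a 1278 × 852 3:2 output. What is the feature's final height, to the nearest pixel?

673 px

First fit — 1.90:1 into 3776×2360 spans the width: 3776.00 × 1987.37.
16×10 in 1278×852: fills the width, so the intermediate becomes 1278.00 × 798.75 — a scale of ×0.3385.
The feature scales with it: height 1987.37 × 0.3385 ≈ 672.63.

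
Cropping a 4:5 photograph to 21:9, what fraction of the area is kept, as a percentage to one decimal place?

Going from 4:5 to 21:9 means cutting height while keeping width.
(0.800)/(2.333) ≈ 0.343 of the area survives.

34.3%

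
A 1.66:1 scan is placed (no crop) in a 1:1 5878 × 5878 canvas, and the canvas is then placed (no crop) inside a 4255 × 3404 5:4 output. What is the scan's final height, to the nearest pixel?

2051 px

Inside the 5878×5878 canvas the scan is width-limited at 5878.00 × 3540.96.
The 1:1 canvas is height-limited in 4255×3404, giving 3404.00 × 3404.00; scale factor 0.5791.
Applying the same ×0.5791: 3540.96 → 2050.60.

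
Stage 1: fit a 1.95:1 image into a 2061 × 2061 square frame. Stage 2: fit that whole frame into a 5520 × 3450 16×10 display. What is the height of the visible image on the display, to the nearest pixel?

1.95:1 in 2061×2061: fills the width, so the image is 2061.00 × 1056.92.
The square canvas is height-limited in 5520×3450, giving 3450.00 × 3450.00; scale factor 1.6739.
Applying the same ×1.6739: 1056.92 → 1769.23.

1769 px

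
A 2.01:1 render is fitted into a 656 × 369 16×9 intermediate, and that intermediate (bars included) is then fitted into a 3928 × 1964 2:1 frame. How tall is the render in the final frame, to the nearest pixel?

2.01:1 in 656×369: fills the width, so the render is 656.00 × 326.37.
The 16×9 canvas is height-limited in 3928×1964, giving 3491.56 × 1964.00; scale factor 5.3225.
The render scales with it: height 326.37 × 5.3225 ≈ 1737.09.

1737 px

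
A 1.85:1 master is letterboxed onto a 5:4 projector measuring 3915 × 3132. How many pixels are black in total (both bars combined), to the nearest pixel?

1.85:1 (1.850) > 5:4 (1.250), so the master fills the width.
That makes the image 2116.2162 px tall (3915 / 1.850).
Black = 3132 − 2116.2162 = 1015.7838 px.
Across the 3915-px span: 1015.7838 × 3915 ≈ 3976794 px.

3976794 pixels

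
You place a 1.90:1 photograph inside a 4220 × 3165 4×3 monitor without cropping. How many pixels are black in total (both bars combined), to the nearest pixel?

Since 1.900 > 1.333, the photograph is width-limited.
The photograph is 4220 / 1.900 ≈ 2221.0526 px tall.
3165 − 2221.0526 = 943.9474 px of bars.
That's 943.9474 × 4220 ≈ 3983458 black pixels.

3983458 pixels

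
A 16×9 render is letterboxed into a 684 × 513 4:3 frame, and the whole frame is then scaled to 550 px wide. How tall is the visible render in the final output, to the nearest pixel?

Fitted into 684×513, the render spans the width; its height is 684 × 9/16 ≈ 384.75 px.
Resizing to 550 px wide multiplies everything by 0.8041: 384.75 → 309.38 px.

309 px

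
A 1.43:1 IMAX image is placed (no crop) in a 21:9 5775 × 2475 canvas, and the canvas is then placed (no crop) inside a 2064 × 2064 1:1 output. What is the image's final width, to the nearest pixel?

1265 px

Inside the 5775×2475 canvas the image is height-limited at 3539.25 × 2475.00.
Second fit — the 21:9 canvas into 2064×2064 spans the width: 2064.00 × 884.57 (×0.3574 from 5775×2475).
The image scales with it: width 3539.25 × 0.3574 ≈ 1264.94.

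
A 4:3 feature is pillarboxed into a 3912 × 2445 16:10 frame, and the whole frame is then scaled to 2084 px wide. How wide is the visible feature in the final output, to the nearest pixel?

1737 px

In the 3912×2445 frame the feature fills the height: width = 2445 × 4/3 ≈ 3260.00 px.
The frame scales by 2084/3912 = 0.5327; 3260.00 × 0.5327 ≈ 1736.67 px.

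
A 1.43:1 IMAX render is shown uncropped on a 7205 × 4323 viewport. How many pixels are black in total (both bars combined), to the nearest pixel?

1.43:1 IMAX (1.430) < 5:3 (1.667), so the render fills the height.
That makes the image 6181.8900 px wide (4323 × 1.430).
Black = 7205 − 6181.8900 = 1023.1100 px.
Bar area = 1023.1100 × 4323 ≈ 4422905 px.

4422905 pixels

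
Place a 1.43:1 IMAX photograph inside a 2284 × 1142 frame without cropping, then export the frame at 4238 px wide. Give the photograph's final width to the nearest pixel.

3030 px

At 2284×1142 the photograph is height-limited, so width = 1142 × 1.430 ≈ 1633.06 px.
Scaling 2284 → 4238 is ×1.8555, so the width becomes 1633.06 × 1.8555 ≈ 3030.17 px.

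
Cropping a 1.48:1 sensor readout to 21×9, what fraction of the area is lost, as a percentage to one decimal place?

The width stays; only height is cut (since 21×9 is wider than 1.48:1).
Fraction kept = (1.480)/(2.333) ≈ 63.43%, so 36.57% is lost.

36.6%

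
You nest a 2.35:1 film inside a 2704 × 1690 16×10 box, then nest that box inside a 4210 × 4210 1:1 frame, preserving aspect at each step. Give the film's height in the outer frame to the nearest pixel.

1791 px

First fit — 2.35:1 into 2704×1690 spans the width: 2704.00 × 1150.64.
Second fit — the 16×10 canvas into 4210×4210 spans the width: 4210.00 × 2631.25 (×1.5570 from 2704×1690).
Applying the same ×1.5570: 1150.64 → 1791.49.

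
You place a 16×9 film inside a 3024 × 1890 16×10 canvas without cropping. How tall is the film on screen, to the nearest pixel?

16×9 is wider than 16×10, so it spans the full width.
Content height = 3024 × 9/16 ≈ 1701.00 px.

1701 px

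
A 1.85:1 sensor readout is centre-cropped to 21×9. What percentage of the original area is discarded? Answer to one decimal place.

21×9 is wider than 1.85:1, so the crop keeps the full width and trims the height.
Area ratio = (1.850)/(2.333) = 79.29%; the remaining 20.71% is cropped out.

20.7%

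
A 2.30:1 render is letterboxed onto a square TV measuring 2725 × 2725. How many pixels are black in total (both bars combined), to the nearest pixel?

2.30:1 (2.300) > square (1.000), so the render fills the width.
The render is 2725 / 2.300 ≈ 1184.7826 px tall.
Leftover height: 2725 − 1184.7826 = 1540.2174 px.
Across the 2725-px span: 1540.2174 × 2725 ≈ 4197092 px.

4197092 pixels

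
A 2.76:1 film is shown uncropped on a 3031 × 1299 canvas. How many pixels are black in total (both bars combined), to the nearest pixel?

608660 pixels

Since 2.760 > 2.333, the film is width-limited.
The film is 3031 / 2.760 ≈ 1098.1884 px tall.
1299 − 1098.1884 = 200.8116 px of bars.
Across the 3031-px span: 200.8116 × 3031 ≈ 608660 px.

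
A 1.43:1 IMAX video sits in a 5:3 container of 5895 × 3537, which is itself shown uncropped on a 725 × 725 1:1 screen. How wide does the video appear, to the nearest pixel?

622 px

First fit — 1.43:1 IMAX into 5895×3537 spans the height: 5057.91 × 3537.00.
Second fit — the 5:3 canvas into 725×725 spans the width: 725.00 × 435.00 (×0.1230 from 5895×3537).
So the video's width is 5057.91 × 0.1230 ≈ 622.05.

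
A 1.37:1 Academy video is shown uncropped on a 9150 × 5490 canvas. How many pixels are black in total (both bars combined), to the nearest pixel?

8941563 pixels

Since 1.370 < 1.667, the video is height-limited.
That makes the image 7521.3000 px wide (5490 × 1.370).
Leftover width: 9150 − 7521.3000 = 1628.7000 px.
That's 1628.7000 × 5490 ≈ 8941563 black pixels.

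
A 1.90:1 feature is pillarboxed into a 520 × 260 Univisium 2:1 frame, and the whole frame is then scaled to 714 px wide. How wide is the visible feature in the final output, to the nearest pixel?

678 px

Fitted into 520×260, the feature spans the height; its width is 260 × 1.900 ≈ 494.00 px.
The frame scales by 714/520 = 1.3731; 494.00 × 1.3731 ≈ 678.30 px.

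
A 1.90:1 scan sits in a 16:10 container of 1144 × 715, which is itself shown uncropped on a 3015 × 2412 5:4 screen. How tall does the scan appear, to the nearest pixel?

1.90:1 in 1144×715: fills the width, so the scan is 1144.00 × 602.11.
The 16:10 canvas is width-limited in 3015×2412, giving 3015.00 × 1884.38; scale factor 2.6355.
So the scan's height is 602.11 × 2.6355 ≈ 1586.84.

1587 px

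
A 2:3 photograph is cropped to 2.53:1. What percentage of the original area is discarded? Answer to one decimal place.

73.6%

The width stays; only height is cut (since 2.53:1 is wider than 2:3).
Area ratio = (0.667)/(2.530) = 26.35%; the remaining 73.65% is cropped out.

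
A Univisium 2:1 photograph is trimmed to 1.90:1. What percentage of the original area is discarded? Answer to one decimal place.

1.90:1 is narrower than Univisium 2:1, so the crop keeps the full height and trims the width.
(1.900)/(2.000) ≈ 0.950 of the area survives, leaving 5.00% discarded.

5.0%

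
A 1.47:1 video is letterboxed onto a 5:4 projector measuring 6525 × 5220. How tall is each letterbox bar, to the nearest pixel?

1.47:1 (1.470) > 5:4 (1.250), so the video fills the width.
The video is 6525 / 1.470 ≈ 4438.78 px tall.
Leftover height: 5220 − 4438.78 = 781.22 px → 390.61 each side.

391 px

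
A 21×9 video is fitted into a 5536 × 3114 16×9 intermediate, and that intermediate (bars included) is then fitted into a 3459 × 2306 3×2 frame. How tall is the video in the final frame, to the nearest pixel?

Inside the 5536×3114 canvas the video is width-limited at 5536.00 × 2372.57.
The 16×9 canvas is width-limited in 3459×2306, giving 3459.00 × 1945.69; scale factor 0.6248.
So the video's height is 2372.57 × 0.6248 ≈ 1482.43.

1482 px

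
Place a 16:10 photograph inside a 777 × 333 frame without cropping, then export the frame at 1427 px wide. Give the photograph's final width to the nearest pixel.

In the 777×333 frame the photograph fills the height: width = 333 × 16/10 ≈ 532.80 px.
Resizing to 1427 px wide multiplies everything by 1.8366: 532.80 → 978.51 px.

979 px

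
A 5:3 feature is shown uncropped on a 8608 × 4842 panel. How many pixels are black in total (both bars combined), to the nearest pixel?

2604996 pixels

Since 1.667 < 1.778, the feature is height-limited.
That makes the image 8070.0000 px wide (4842 × 5/3).
8608 − 8070.0000 = 538.0000 px of bars.
That's 538.0000 × 4842 ≈ 2604996 black pixels.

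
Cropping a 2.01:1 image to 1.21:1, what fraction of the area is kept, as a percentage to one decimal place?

60.2%

The height stays; only width is cut (since 1.21:1 is narrower than 2.01:1).
Fraction kept = (1.210)/(2.010) ≈ 60.20%.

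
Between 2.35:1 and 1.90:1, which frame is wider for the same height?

2.35 and 1.9; 2.35 > 1.9.

2.35:1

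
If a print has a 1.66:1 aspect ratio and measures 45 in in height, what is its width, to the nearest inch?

Width = 45 × 1.660 = 74.70.

75 in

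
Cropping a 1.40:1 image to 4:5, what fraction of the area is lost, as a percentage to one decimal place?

4:5 is narrower than 1.40:1, so the crop keeps the full height and trims the width.
Fraction kept = (0.800)/(1.400) ≈ 57.14%, so 42.86% is lost.

42.9%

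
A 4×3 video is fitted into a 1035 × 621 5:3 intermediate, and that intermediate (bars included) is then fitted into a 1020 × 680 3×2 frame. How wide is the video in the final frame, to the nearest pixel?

4×3 in 1035×621: fills the height, so the video is 828.00 × 621.00.
5:3 in 1020×680: fills the width, so the intermediate becomes 1020.00 × 612.00 — a scale of ×0.9855.
So the video's width is 828.00 × 0.9855 ≈ 816.00.

816 px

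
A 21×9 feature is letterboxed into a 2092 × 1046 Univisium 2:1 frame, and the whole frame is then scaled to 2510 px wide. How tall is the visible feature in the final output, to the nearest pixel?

1076 px

In the 2092×1046 frame the feature fills the width: height = 2092 × 9/21 ≈ 896.57 px.
The frame scales by 2510/2092 = 1.1998; 896.57 × 1.1998 ≈ 1075.71 px.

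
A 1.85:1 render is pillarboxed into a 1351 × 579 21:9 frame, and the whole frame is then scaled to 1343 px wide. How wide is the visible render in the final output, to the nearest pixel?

1065 px

At 1351×579 the render is height-limited, so width = 579 × 1.850 ≈ 1071.15 px.
The frame scales by 1343/1351 = 0.9941; 1071.15 × 0.9941 ≈ 1064.81 px.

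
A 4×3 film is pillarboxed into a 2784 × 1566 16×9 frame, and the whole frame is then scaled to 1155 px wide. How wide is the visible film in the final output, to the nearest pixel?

Fitted into 2784×1566, the film spans the height; its width is 1566 × 4/3 ≈ 2088.00 px.
The frame scales by 1155/2784 = 0.4149; 2088.00 × 0.4149 ≈ 866.25 px.

866 px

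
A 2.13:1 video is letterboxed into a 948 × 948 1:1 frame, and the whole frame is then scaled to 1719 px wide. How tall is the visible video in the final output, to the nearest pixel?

In the 948×948 frame the video fills the width: height = 948 / 2.130 ≈ 445.07 px.
Scaling 948 → 1719 is ×1.8133, so the height becomes 445.07 × 1.8133 ≈ 807.04 px.

807 px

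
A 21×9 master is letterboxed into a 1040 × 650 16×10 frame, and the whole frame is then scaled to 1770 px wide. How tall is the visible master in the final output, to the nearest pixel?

In the 1040×650 frame the master fills the width: height = 1040 × 9/21 ≈ 445.71 px.
Scaling 1040 → 1770 is ×1.7019, so the height becomes 445.71 × 1.7019 ≈ 758.57 px.

759 px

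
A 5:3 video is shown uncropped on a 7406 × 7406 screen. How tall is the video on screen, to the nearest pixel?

4444 px

5:3 is wider than square, so it spans the full width.
Content height = 7406 × 3/5 ≈ 4443.60 px.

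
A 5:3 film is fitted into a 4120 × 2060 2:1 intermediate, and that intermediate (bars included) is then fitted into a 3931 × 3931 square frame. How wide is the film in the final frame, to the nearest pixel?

3276 px

5:3 in 4120×2060: fills the height, so the film is 3433.33 × 2060.00.
2:1 in 3931×3931: fills the width, so the intermediate becomes 3931.00 × 1965.50 — a scale of ×0.9541.
Applying the same ×0.9541: 3433.33 → 3275.83.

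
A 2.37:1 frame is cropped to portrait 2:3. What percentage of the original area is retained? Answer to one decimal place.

28.1%

The height stays; only width is cut (since portrait 2:3 is narrower than 2.37:1).
Fraction kept = (0.667)/(2.370) ≈ 28.13%.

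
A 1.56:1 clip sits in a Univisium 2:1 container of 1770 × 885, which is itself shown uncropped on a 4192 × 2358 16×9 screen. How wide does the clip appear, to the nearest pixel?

3270 px

Inside the 1770×885 canvas the clip is height-limited at 1380.60 × 885.00.
The Univisium 2:1 canvas is width-limited in 4192×2358, giving 4192.00 × 2096.00; scale factor 2.3684.
So the clip's width is 1380.60 × 2.3684 ≈ 3269.76.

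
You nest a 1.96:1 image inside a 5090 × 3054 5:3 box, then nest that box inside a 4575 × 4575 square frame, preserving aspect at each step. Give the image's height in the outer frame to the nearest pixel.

2334 px

First fit — 1.96:1 into 5090×3054 spans the width: 5090.00 × 2596.94.
5:3 in 4575×4575: fills the width, so the intermediate becomes 4575.00 × 2745.00 — a scale of ×0.8988.
Applying the same ×0.8988: 2596.94 → 2334.18.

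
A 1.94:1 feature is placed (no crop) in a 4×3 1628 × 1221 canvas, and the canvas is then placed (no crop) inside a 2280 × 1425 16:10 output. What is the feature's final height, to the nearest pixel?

979 px

Inside the 1628×1221 canvas the feature is width-limited at 1628.00 × 839.18.
The 4×3 canvas is height-limited in 2280×1425, giving 1900.00 × 1425.00; scale factor 1.1671.
The feature scales with it: height 839.18 × 1.1671 ≈ 979.38.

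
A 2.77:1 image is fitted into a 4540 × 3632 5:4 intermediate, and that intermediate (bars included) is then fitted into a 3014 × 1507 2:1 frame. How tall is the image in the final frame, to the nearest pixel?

680 px

2.77:1 in 4540×3632: fills the width, so the image is 4540.00 × 1638.99.
5:4 in 3014×1507: fills the height, so the intermediate becomes 1883.75 × 1507.00 — a scale of ×0.4149.
The image scales with it: height 1638.99 × 0.4149 ≈ 680.05.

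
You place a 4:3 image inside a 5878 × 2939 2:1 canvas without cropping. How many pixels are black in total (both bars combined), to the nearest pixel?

Since 1.333 < 2.000, the image is height-limited.
That makes the image 3918.6667 px wide (2939 × 4/3).
Black = 5878 − 3918.6667 = 1959.3333 px.
Bar area = 1959.3333 × 2939 ≈ 5758481 px.

5758481 pixels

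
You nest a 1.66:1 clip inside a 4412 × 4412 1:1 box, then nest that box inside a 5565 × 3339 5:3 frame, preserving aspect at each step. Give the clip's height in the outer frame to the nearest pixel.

2011 px

1.66:1 in 4412×4412: fills the width, so the clip is 4412.00 × 2657.83.
1:1 in 5565×3339: fills the height, so the intermediate becomes 3339.00 × 3339.00 — a scale of ×0.7568.
The clip scales with it: height 2657.83 × 0.7568 ≈ 2011.45.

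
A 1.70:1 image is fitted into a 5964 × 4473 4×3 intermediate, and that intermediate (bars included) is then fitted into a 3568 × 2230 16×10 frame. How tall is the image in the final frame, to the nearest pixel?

1749 px

First fit — 1.70:1 into 5964×4473 spans the width: 5964.00 × 3508.24.
The 4×3 canvas is height-limited in 3568×2230, giving 2973.33 × 2230.00; scale factor 0.4985.
Applying the same ×0.4985: 3508.24 → 1749.02.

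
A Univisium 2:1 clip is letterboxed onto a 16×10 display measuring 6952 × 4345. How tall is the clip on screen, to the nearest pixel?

Univisium 2:1 is wider than 16×10, so it spans the full width.
Content height = 6952 × 1/2 ≈ 3476.00 px.

3476 px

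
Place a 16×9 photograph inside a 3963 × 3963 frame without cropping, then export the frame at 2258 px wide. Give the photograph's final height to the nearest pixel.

Fitted into 3963×3963, the photograph spans the width; its height is 3963 × 9/16 ≈ 2229.19 px.
Scaling 3963 → 2258 is ×0.5698, so the height becomes 2229.19 × 0.5698 ≈ 1270.12 px.

1270 px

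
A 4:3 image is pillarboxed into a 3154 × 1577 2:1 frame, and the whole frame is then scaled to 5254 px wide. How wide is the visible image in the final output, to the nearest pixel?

In the 3154×1577 frame the image fills the height: width = 1577 × 4/3 ≈ 2102.67 px.
Resizing to 5254 px wide multiplies everything by 1.6658: 2102.67 → 3502.67 px.

3503 px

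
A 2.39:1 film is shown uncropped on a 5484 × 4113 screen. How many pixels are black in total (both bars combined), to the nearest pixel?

Since 2.390 > 1.333, the film is width-limited.
The film is 5484 / 2.390 ≈ 2294.5607 px tall.
Leftover height: 4113 − 2294.5607 = 1818.4393 px.
That's 1818.4393 × 5484 ≈ 9972321 black pixels.

9972321 pixels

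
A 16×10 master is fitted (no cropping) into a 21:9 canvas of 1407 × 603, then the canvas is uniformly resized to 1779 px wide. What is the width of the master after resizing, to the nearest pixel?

In the 1407×603 frame the master fills the height: width = 603 × 16/10 ≈ 964.80 px.
The frame scales by 1779/1407 = 1.2644; 964.80 × 1.2644 ≈ 1219.89 px.

1220 px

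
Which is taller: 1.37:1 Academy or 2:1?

1.37:1 Academy

1.37 and 2; 2 > 1.37. The smaller width-to-height ratio is the taller frame.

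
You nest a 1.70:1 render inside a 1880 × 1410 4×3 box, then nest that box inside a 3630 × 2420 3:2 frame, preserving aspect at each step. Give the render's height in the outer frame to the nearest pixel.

1.70:1 in 1880×1410: fills the width, so the render is 1880.00 × 1105.88.
The 4×3 canvas is height-limited in 3630×2420, giving 3226.67 × 2420.00; scale factor 1.7163.
The render scales with it: height 1105.88 × 1.7163 ≈ 1898.04.

1898 px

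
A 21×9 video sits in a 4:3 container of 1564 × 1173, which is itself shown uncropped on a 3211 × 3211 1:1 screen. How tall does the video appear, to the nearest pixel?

First fit — 21×9 into 1564×1173 spans the width: 1564.00 × 670.29.
4:3 in 3211×3211: fills the width, so the intermediate becomes 3211.00 × 2408.25 — a scale of ×2.0531.
Applying the same ×2.0531: 670.29 → 1376.14.

1376 px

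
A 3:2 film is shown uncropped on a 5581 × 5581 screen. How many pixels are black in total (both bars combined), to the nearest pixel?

10382520 pixels

3:2 (1.500) > 1:1 (1.000), so the film fills the width.
That makes the image 3720.6667 px tall (5581 × 2/3).
5581 − 3720.6667 = 1860.3333 px of bars.
Bar area = 1860.3333 × 5581 ≈ 10382520 px.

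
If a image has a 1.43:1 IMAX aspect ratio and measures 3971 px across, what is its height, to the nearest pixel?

3971 / 1.430 = 2776.92.

2777 px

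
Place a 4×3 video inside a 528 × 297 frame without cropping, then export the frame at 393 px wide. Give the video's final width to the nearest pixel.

295 px

At 528×297 the video is height-limited, so width = 297 × 4/3 ≈ 396.00 px.
The frame scales by 393/528 = 0.7443; 396.00 × 0.7443 ≈ 294.75 px.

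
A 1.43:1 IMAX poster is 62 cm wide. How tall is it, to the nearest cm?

43 cm

Height = 62 / 1.430 = 43.36.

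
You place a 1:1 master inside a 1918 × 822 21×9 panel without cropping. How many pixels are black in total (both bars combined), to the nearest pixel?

900912 pixels

Since 1.000 < 2.333, the master is height-limited.
The master is 822 × 1/1 ≈ 822.0000 px wide.
Black = 1918 − 822.0000 = 1096.0000 px.
Across the 822-px span: 1096.0000 × 822 ≈ 900912 px.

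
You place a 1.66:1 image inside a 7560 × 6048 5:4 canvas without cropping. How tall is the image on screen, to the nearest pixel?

4554 px

1.66:1 is wider than 5:4, so it spans the full width.
The image is 7560 / 1.660 ≈ 4554.22 px tall.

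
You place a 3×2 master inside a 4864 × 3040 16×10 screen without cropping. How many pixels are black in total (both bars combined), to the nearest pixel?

Since 1.500 < 1.600, the master is height-limited.
The master is 3040 × 3/2 ≈ 4560.0000 px wide.
Black = 4864 − 4560.0000 = 304.0000 px.
Bar area = 304.0000 × 3040 ≈ 924160 px.

924160 pixels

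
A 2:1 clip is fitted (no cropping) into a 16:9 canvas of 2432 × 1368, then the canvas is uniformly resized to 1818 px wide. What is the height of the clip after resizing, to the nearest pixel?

909 px

Fitted into 2432×1368, the clip spans the width; its height is 2432 × 1/2 ≈ 1216.00 px.
Resizing to 1818 px wide multiplies everything by 0.7475: 1216.00 → 909.00 px.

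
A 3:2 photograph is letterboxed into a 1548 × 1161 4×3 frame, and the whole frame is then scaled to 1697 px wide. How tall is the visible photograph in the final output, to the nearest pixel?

At 1548×1161 the photograph is width-limited, so height = 1548 × 2/3 ≈ 1032.00 px.
Resizing to 1697 px wide multiplies everything by 1.0963: 1032.00 → 1131.33 px.

1131 px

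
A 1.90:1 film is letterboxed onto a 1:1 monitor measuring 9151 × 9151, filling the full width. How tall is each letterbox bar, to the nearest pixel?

2167 px

The film is 9151 / 1.900 ≈ 4816.32 px tall.
Leftover height: 9151 − 4816.32 = 4334.68 px → 2167.34 each side.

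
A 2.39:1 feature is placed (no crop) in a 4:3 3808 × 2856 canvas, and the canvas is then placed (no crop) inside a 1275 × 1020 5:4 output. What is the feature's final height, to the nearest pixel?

First fit — 2.39:1 into 3808×2856 spans the width: 3808.00 × 1593.31.
The 4:3 canvas is width-limited in 1275×1020, giving 1275.00 × 956.25; scale factor 0.3348.
So the feature's height is 1593.31 × 0.3348 ≈ 533.47.

533 px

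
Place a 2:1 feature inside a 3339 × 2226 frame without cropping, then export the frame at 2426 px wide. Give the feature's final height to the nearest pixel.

At 3339×2226 the feature is width-limited, so height = 3339 × 1/2 ≈ 1669.50 px.
Resizing to 2426 px wide multiplies everything by 0.7266: 1669.50 → 1213.00 px.

1213 px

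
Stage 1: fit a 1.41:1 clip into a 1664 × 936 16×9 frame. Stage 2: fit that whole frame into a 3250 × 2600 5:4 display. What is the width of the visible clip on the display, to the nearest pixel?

Inside the 1664×936 canvas the clip is height-limited at 1319.76 × 936.00.
Second fit — the 16×9 canvas into 3250×2600 spans the width: 3250.00 × 1828.12 (×1.9531 from 1664×936).
The clip scales with it: width 1319.76 × 1.9531 ≈ 2577.66.

2578 px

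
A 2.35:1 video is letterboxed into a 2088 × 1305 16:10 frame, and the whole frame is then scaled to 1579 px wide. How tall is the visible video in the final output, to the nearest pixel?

672 px

At 2088×1305 the video is width-limited, so height = 2088 / 2.350 ≈ 888.51 px.
Resizing to 1579 px wide multiplies everything by 0.7562: 888.51 → 671.91 px.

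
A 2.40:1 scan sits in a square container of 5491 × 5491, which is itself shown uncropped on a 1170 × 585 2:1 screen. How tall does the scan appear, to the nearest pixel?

2.40:1 in 5491×5491: fills the width, so the scan is 5491.00 × 2287.92.
Second fit — the square canvas into 1170×585 spans the height: 585.00 × 585.00 (×0.1065 from 5491×5491).
Applying the same ×0.1065: 2287.92 → 243.75.

244 px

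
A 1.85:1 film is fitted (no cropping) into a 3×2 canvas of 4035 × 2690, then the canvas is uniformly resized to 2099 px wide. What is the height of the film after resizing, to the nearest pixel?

1135 px

In the 4035×2690 frame the film fills the width: height = 4035 / 1.850 ≈ 2181.08 px.
Scaling 4035 → 2099 is ×0.5202, so the height becomes 2181.08 × 0.5202 ≈ 1134.59 px.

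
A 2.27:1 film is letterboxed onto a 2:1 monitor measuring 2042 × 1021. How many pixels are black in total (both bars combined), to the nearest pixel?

2.27:1 is wider than 2:1, so it spans the full width.
That makes the image 899.5595 px tall (2042 / 2.270).
Leftover height: 1021 − 899.5595 = 121.4405 px.
Bar area = 121.4405 × 2042 ≈ 247982 px.

247982 pixels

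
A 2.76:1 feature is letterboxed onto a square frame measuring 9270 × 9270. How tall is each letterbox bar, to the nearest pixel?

2956 px

2.76:1 is wider than square, so it spans the full width.
The feature is 9270 / 2.760 ≈ 3358.70 px tall.
Black = 9270 − 3358.70 = 5911.30 px, or 2955.65 per bar.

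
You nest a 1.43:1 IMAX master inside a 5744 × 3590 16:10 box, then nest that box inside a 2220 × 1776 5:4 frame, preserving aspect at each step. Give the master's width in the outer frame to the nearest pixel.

1984 px

Inside the 5744×3590 canvas the master is height-limited at 5133.70 × 3590.00.
Second fit — the 16:10 canvas into 2220×1776 spans the width: 2220.00 × 1387.50 (×0.3865 from 5744×3590).
So the master's width is 5133.70 × 0.3865 ≈ 1984.12.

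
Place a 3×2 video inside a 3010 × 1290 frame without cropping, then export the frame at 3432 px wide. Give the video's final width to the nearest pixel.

At 3010×1290 the video is height-limited, so width = 1290 × 3/2 ≈ 1935.00 px.
Scaling 3010 → 3432 is ×1.1402, so the width becomes 1935.00 × 1.1402 ≈ 2206.29 px.

2206 px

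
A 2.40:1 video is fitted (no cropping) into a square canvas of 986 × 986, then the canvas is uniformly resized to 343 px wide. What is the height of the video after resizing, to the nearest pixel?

143 px

At 986×986 the video is width-limited, so height = 986 / 2.400 ≈ 410.83 px.
The frame scales by 343/986 = 0.3479; 410.83 × 0.3479 ≈ 142.92 px.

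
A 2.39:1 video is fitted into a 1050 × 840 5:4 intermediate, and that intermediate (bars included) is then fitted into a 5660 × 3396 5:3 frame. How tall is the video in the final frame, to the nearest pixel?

2.39:1 in 1050×840: fills the width, so the video is 1050.00 × 439.33.
5:4 in 5660×3396: fills the height, so the intermediate becomes 4245.00 × 3396.00 — a scale of ×4.0429.
So the video's height is 439.33 × 4.0429 ≈ 1776.15.

1776 px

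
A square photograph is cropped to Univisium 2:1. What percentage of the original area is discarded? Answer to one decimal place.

50.0%

Univisium 2:1 is wider than square, so the crop keeps the full width and trims the height.
Area ratio = (1.000)/(2.000) = 50.00%; the remaining 50.00% is cropped out.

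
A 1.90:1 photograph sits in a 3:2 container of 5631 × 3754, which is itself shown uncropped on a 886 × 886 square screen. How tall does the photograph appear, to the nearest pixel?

1.90:1 in 5631×3754: fills the width, so the photograph is 5631.00 × 2963.68.
Second fit — the 3:2 canvas into 886×886 spans the width: 886.00 × 590.67 (×0.1573 from 5631×3754).
The photograph scales with it: height 2963.68 × 0.1573 ≈ 466.32.

466 px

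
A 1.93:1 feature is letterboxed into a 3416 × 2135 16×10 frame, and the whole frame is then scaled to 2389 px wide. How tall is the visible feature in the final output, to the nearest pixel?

1238 px

In the 3416×2135 frame the feature fills the width: height = 3416 / 1.930 ≈ 1769.95 px.
Scaling 3416 → 2389 is ×0.6994, so the height becomes 1769.95 × 0.6994 ≈ 1237.82 px.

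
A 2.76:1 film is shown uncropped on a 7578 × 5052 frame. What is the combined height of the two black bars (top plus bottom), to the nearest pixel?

2.76:1 is wider than 3×2, so it spans the full width.
The film is 7578 / 2.760 ≈ 2745.65 px tall.
5052 − 2745.65 = 2306.35 px of bars.

2306 px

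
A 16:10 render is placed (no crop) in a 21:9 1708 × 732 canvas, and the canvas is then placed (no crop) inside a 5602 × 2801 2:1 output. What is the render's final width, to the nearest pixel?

Inside the 1708×732 canvas the render is height-limited at 1171.20 × 732.00.
21:9 in 5602×2801: fills the width, so the intermediate becomes 5602.00 × 2400.86 — a scale of ×3.2799.
The render scales with it: width 1171.20 × 3.2799 ≈ 3841.37.

3841 px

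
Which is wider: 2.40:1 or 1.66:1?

2.40:1

2.4 and 1.66; 2.4 > 1.66.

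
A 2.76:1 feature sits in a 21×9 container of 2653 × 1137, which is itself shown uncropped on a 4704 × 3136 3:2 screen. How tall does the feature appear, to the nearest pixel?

First fit — 2.76:1 into 2653×1137 spans the width: 2653.00 × 961.23.
21×9 in 4704×3136: fills the width, so the intermediate becomes 4704.00 × 2016.00 — a scale of ×1.7731.
Applying the same ×1.7731: 961.23 → 1704.35.

1704 px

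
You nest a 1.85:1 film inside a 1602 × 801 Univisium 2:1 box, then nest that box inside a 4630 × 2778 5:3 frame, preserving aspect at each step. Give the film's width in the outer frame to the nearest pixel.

4283 px

1.85:1 in 1602×801: fills the height, so the film is 1481.85 × 801.00.
Univisium 2:1 in 4630×2778: fills the width, so the intermediate becomes 4630.00 × 2315.00 — a scale of ×2.8901.
Applying the same ×2.8901: 1481.85 → 4282.75.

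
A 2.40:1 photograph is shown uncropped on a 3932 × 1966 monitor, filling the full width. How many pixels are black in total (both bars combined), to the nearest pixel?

1288385 pixels

The photograph is 3932 / 2.400 ≈ 1638.3333 px tall.
Black = 1966 − 1638.3333 = 327.6667 px.
Bar area = 327.6667 × 3932 ≈ 1288385 px.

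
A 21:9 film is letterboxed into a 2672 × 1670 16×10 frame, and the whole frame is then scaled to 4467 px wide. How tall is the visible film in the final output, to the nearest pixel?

1914 px

In the 2672×1670 frame the film fills the width: height = 2672 × 9/21 ≈ 1145.14 px.
Scaling 2672 → 4467 is ×1.6718, so the height becomes 1145.14 × 1.6718 ≈ 1914.43 px.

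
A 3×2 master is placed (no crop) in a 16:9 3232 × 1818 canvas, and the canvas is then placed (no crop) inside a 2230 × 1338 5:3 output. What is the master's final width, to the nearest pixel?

3×2 in 3232×1818: fills the height, so the master is 2727.00 × 1818.00.
Second fit — the 16:9 canvas into 2230×1338 spans the width: 2230.00 × 1254.38 (×0.6900 from 3232×1818).
The master scales with it: width 2727.00 × 0.6900 ≈ 1881.56.

1882 px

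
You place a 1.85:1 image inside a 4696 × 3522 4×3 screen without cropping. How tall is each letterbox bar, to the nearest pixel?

492 px

1.85:1 is wider than 4×3, so it spans the full width.
That makes the image 2538.38 px tall (4696 / 1.850).
Leftover height: 3522 − 2538.38 = 983.62 px → 491.81 each side.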